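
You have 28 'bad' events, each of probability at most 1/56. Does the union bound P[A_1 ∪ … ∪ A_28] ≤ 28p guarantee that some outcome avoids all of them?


Union bound: P[∪_{i=1}^{28} A_i] ≤ Σ_i P[A_i] ≤ 28·p = 28·(1/56) = 1/2.
Numerically: 1/2 ≈ 0.500.
Is 1/2 < 1? YES.
Since P[∪ A_i] ≤ 1/2 < 1, the complement has P[∩ A_i^c] ≥ 1 − 1/2 = 1/2 > 0, so some outcome avoids every A_i.

28·p = 1/2 ≈ 0.500; existence CERTIFIED by the union bound.


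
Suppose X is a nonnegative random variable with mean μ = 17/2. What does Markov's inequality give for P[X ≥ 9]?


μ = E[X] = 17/2, a = 9.
Markov: P[X ≥ 9] ≤ μ/a = (17/2)/9 = 17/18.
Numerically: ≈ 0.944.
(Since a = 9 > μ = 8.500, the bound 17/18 is < 1 and informative.)

P[X ≥ 9] ≤ 17/18 ≈ 0.944.


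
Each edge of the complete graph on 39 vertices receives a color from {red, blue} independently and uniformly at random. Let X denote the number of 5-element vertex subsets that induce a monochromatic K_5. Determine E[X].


Let X = Σ_S X_S over the C(39, 5) = 575757 subsets S of size 5, where X_S = 1 if the K_5 on S is monochromatic.
For a fixed S, the K_5 on S has C(5, 2) = 10 edges. P[all 10 edges red] = (1/2)^10, and likewise for blue, so P[monochromatic] = 2·(1/2)^10 = 2^{1 − 10} = 1/512.
By linearity: E[X] = C(39, 5) · 2^{1 − 10} = 575757 · 1/512 = 575757/512.
Numerically: E[X] ≈ 1124.525.

E[X] = C(39,5)·2^(1−C(5,2)) = 575757/512 ≈ 1124.525.


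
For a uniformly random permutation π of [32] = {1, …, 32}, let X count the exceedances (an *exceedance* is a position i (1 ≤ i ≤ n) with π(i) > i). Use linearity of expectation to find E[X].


Write X = Σ_{i=1}^{32} X_i, where X_i = 1_{π(i) > i}.
For each fixed i, π(i) is uniform over {1, …, 32} (marginal of a uniform permutation), so P[π(i) > i] = (n − i)/n. Summing: Σ_{i=1}^{32} (n − i)/n = (0 + 1 + … + 31)/32 = 32(32 − 1)/(2·32) = (32 − 1)/2.
Hence E[X] = Σ_{i=1}^{32} (32 − i)/32 = 31/2 ≈ 15.500000.

E[X] = 31/2 = 15.500000.


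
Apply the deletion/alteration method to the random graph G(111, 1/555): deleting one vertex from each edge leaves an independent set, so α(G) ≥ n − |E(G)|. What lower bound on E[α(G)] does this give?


E[|E(G)|] = C(111, 2)·p = 6105 · (1/555) = 11.
E[α(G)] ≥ n − E[|E(G)|] = 111 − 11 = 100.
Numerically: ≈ 100.000.
(This is only a lower bound; the true E[α(G)] may be larger.)

E[α(G)] ≥ 100 ≈ 100.000.


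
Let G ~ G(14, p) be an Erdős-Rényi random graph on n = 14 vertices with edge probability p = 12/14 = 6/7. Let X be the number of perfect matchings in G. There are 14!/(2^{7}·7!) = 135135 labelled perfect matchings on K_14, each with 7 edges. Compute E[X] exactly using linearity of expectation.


K_14 has 14!/(2^{7}·7!) = 135135 labelled perfect matchings.
For each such perfect matching H, let X_H = 1 if all 7 edges of H are present in G. Then P[X_H = 1] = p^{7} = (6/7)^{7} = 279936/823543.
By linearity: E[X] = Σ_H E[X_H] = 135135 · p^{7} = 135135 · 279936/823543 = 5404164480/117649.
Numerically: E[X] ≈ 45934.6.

E[X] = 135135 · (6/7)^{7} = 5404164480/117649 ≈ 45934.6.


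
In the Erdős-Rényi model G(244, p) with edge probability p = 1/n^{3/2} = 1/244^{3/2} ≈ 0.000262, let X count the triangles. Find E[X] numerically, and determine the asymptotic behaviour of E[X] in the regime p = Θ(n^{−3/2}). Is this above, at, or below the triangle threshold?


Number of potential triangles: C(244, 3) = 2391444.
Each occurs with probability p³ ≈ (0.000262)³ ≈ 1.80612e-11.
By linearity: E[X] = C(244, 3)·p³ ≈ 2391444 · 1.80612e-11 ≈ 0.000.
Since α = 3/2 > 1, p = c/n^{3/2} = o(1/n) is below the triangle threshold p ~ 1/n. Asymptotically E[X] ~ (c³/6)·n^{3(1−α)} = (1³/6)·n^{-1.5} → 0, so by Markov's inequality G has no triangles w.h.p.

E[X] ≈ 0.000; in regime p = Θ(1/n^{3/2}) E[X] tends to 0 (below the triangle threshold p ~ 1/n).


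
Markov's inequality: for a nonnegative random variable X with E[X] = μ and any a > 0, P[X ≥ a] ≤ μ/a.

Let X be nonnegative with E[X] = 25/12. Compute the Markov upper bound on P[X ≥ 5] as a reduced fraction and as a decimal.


μ = E[X] = 25/12, a = 5.
Markov: P[X ≥ 5] ≤ μ/a = (25/12)/5 = 5/12.
Numerically: ≈ 0.416667.
(Since a = 5 > μ = 2.083333, the bound 5/12 is < 1 and informative.)

P[X ≥ 5] ≤ 5/12 ≈ 0.416667.


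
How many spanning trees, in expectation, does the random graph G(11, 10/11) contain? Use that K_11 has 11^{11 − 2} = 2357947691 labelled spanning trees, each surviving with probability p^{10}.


K_11 has 11^{11 − 2} = 2357947691 labelled spanning trees.
For each such spanning tree H, let X_H = 1 if all 10 edges of H are present in G. Then P[X_H = 1] = p^{10} = (10/11)^{10} = 10000000000/25937424601.
By linearity: E[X] = Σ_H E[X_H] = 2357947691 · p^{10} = 2357947691 · 10000000000/25937424601 = 10000000000/11.
Numerically: E[X] ≈ 9.09e+08.

E[X] = 2357947691 · (10/11)^{10} = 10000000000/11 ≈ 9.09e+08.


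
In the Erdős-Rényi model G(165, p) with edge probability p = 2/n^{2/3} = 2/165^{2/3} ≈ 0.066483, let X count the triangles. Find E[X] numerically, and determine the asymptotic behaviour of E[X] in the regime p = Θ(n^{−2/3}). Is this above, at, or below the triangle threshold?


Number of potential triangles: C(165, 3) = 735130.
Each occurs with probability p³ ≈ (0.066483)³ ≈ 2.9384757e-04.
By linearity: E[X] = C(165, 3)·p³ ≈ 735130 · 2.9384757e-04 ≈ 216.01616.
Since α = 2/3 < 1, p = c/n^{2/3} ≫ 1/n is above the triangle threshold p ~ 1/n. Asymptotically E[X] ~ (c³/6)·n^{3(1−α)} = (2³/6)·n^{1} → ∞; triangles are abundant w.h.p.

E[X] ≈ 216.01616; in regime p = Θ(1/n^{2/3}) E[X] diverges (above the triangle threshold p ~ 1/n).


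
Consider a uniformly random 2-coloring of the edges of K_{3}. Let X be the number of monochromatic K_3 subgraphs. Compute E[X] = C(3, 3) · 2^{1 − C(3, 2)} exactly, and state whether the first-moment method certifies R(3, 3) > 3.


E[X] = C(3, 3) · 2^{1 − 3} = 1 · 2^{−2} = 1/4.
As a reduced fraction: E[X] = 1/4 ≈ 0.250000.
Is E[X] < 1? YES.
Since E[X] < 1, there exists a 2-coloring of K_{3} with no monochromatic K_3; hence R(3, 3) > 3.

E[X] = 1/4 ≈ 0.250000; E[X] < 1, so R(3, 3) > 3.


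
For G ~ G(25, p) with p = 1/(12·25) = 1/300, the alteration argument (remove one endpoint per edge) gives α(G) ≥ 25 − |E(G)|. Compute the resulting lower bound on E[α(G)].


E[|E(G)|] = C(25, 2)·p = 300 · (1/300) = 1.
E[α(G)] ≥ n − E[|E(G)|] = 25 − 1 = 24.
Numerically: ≈ 24.000000.
(This is only a lower bound; the true E[α(G)] may be larger.)

E[α(G)] ≥ 24 ≈ 24.000000.


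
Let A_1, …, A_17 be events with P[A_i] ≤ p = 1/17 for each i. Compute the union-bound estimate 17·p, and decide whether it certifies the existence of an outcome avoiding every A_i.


Union bound: P[∪_{i=1}^{17} A_i] ≤ Σ_i P[A_i] ≤ 17·p = 17·(1/17) = 1.
Numerically: 1 ≈ 1.00000.
Is 1 < 1? NO.
Since the bound 1 is ≥ 1, the union bound is uninformative here; it does NOT by itself certify existence.

17·p = 1 ≈ 1.00000; existence NOT certified by the union bound.


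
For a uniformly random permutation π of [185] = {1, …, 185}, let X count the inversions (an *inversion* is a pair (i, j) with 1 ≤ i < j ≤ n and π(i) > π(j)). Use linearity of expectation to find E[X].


Write X = Σ X_I over the C(185, 2) = 17020 pairs i < j, with X_I the indicator of one inversion.
There are 17020 indicators.
For each fixed pair i < j, the values π(i) and π(j) are two distinct elements of {1, …, 185} in uniformly random order; by symmetry P[π(i) > π(j)] = 1/2.
By linearity: E[X] = 17020 · (1/2) = C(185, 2) · (1/2) = 17020/2 = 8510 ≈ 8510.000.

E[X] = 8510 = 8510.000.


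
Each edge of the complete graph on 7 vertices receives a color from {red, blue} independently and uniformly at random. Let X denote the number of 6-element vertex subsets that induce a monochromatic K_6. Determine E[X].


Let X = Σ_S X_S over the C(7, 6) = 7 subsets S of size 6, where X_S = 1 if the K_6 on S is monochromatic.
For a fixed S, the K_6 on S has C(6, 2) = 15 edges. P[all 15 edges red] = (1/2)^15, and likewise for blue, so P[monochromatic] = 2·(1/2)^15 = 2^{1 − 15} = 1/16384.
By linearity of expectation: E[X] = C(7, 6) · 2^{1 − 15} = 7 · 1/16384 = 7/16384.
Numerically: E[X] ≈ 0.00043.

E[X] = C(7,6)·2^(1−C(6,2)) = 7/16384 ≈ 0.00043.


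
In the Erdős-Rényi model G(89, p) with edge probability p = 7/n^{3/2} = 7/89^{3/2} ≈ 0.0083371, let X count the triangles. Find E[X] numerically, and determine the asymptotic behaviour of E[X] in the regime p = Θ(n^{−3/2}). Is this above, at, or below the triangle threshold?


Number of potential triangles: C(89, 3) = 113564.
Each occurs with probability p³ ≈ (0.0083371)³ ≈ 5.7948085e-07.
By linearity: E[X] = C(89, 3)·p³ ≈ 113564 · 5.7948085e-07 ≈ 0.06581.
Since α = 3/2 > 1, p = c/n^{3/2} = o(1/n) is below the triangle threshold p ~ 1/n. Asymptotically E[X] ~ (c³/6)·n^{3(1−α)} = (7³/6)·n^{-1.5} → 0, so by Markov's inequality G has no triangles w.h.p.

E[X] ≈ 0.06581; in regime p = Θ(1/n^{3/2}) E[X] tends to 0 (below the triangle threshold p ~ 1/n).


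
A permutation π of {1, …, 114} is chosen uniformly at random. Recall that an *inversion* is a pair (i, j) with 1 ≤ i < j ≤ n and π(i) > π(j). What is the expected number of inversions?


Write X = Σ X_I over the C(114, 2) = 6441 pairs i < j, with X_I the indicator of one inversion.
There are 6441 indicators.
For each fixed pair i < j, the values π(i) and π(j) are two distinct elements of {1, …, 114} in uniformly random order; by symmetry P[π(i) > π(j)] = 1/2.
By linearity: E[X] = 6441 · (1/2) = C(114, 2) · (1/2) = 6441/2 = 6441/2 ≈ 3220.50000.

E[X] = 6441/2 = 3220.50000.


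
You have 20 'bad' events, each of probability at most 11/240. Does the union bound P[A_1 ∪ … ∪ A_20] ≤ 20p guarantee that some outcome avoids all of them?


Union bound: P[∪_{i=1}^{20} A_i] ≤ Σ_i P[A_i] ≤ 20·p = 20·(11/240) = 11/12.
Numerically: 11/12 ≈ 0.916667.
Is 11/12 < 1? YES.
Since P[∪ A_i] ≤ 11/12 < 1, the complement has P[∩ A_i^c] ≥ 1 − 11/12 = 1/12 > 0, so some outcome avoids every A_i.

20·p = 11/12 ≈ 0.916667; existence CERTIFIED by the union bound.


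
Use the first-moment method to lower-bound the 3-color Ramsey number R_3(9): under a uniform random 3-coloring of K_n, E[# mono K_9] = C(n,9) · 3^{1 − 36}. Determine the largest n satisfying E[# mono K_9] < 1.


We need C(n, 9) · 3^{1 − 36} < 1, i.e. C(n, 9) < 3^{36 − 1} = 50031545098999707.
Check values of n near the boundary:
  n = 295: C(295, 9) = 41221140106119260; 41221140106119260 < 50031545098999707? YES
  n = 296: C(296, 9) = 42513789098994080; 42513789098994080 < 50031545098999707? YES
  n = 297: C(297, 9) = 43842345008337645; 43842345008337645 < 50031545098999707? YES
  n = 298: C(298, 9) = 45207677551849890; 45207677551849890 < 50031545098999707? YES
  n = 299: C(299, 9) = 46610674441390059; 46610674441390059 < 50031545098999707? YES
  n = 300: C(300, 9) = 48052241692154700; 48052241692154700 < 50031545098999707? YES
  n = 301: C(301, 9) = 49533303936090975; 49533303936090975 < 50031545098999707? YES
  n = 302: C(302, 9) = 51054804739588650; 51054804739588650 < 50031545098999707? NO
  n = 303: C(303, 9) = 52617706925494425; 52617706925494425 < 50031545098999707? NO
  n = 304: C(304, 9) = 54222992899492560; 54222992899492560 < 50031545098999707? NO
The largest n with C(n, 9) < 50031545098999707 is n = 301 (where E[X] = 16511101312030325/16677181699666569 ≈ 0.9900). Hence R_3(9) > 301, i.e. R_3(9) ≥ 302.

Largest n = 301; hence R_3(9) > 301.


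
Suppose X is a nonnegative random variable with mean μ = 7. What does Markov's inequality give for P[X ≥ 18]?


μ = E[X] = 7, a = 18.
Markov: P[X ≥ 18] ≤ μ/a = (7)/18 = 7/18.
Numerically: ≈ 0.388889.
(Since a = 18 > μ = 7.000000, the bound 7/18 is < 1 and informative.)

P[X ≥ 18] ≤ 7/18 ≈ 0.388889.


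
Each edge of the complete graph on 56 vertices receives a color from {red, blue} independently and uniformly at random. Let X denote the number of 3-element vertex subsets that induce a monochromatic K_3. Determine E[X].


Let X = Σ_S X_S over the C(56, 3) = 27720 subsets S of size 3, where X_S = 1 if the K_3 on S is monochromatic.
For a fixed S, the K_3 on S has C(3, 2) = 3 edges. P[all 3 edges red] = (1/2)^3, and likewise for blue, so P[monochromatic] = 2·(1/2)^3 = 2^{1 − 3} = 1/4.
Summing: E[X] = C(56, 3) · 2^{1 − 3} = 27720 · 1/4 = 6930.
Numerically: E[X] ≈ 6930.000.

E[X] = C(56,3)·2^(1−C(3,2)) = 6930 ≈ 6930.000.


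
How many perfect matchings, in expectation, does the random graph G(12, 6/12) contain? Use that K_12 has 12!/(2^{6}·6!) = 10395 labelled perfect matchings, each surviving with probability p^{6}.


K_12 has 12!/(2^{6}·6!) = 10395 labelled perfect matchings.
For each such perfect matching H, let X_H = 1 if all 6 edges of H are present in G. Then P[X_H = 1] = p^{6} = (1/2)^{6} = 1/64.
By linearity: E[X] = Σ_H E[X_H] = 10395 · p^{6} = 10395 · 1/64 = 10395/64.
Numerically: E[X] ≈ 162.42.

E[X] = 10395 · (1/2)^{6} = 10395/64 ≈ 162.42.


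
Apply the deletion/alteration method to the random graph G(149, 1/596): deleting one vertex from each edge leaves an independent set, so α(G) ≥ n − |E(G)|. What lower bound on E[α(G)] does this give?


E[|E(G)|] = C(149, 2)·p = 11026 · (1/596) = 37/2.
E[α(G)] ≥ n − E[|E(G)|] = 149 − 37/2 = 261/2.
Numerically: ≈ 130.500000.
(This is only a lower bound; the true E[α(G)] may be larger.)

E[α(G)] ≥ 261/2 ≈ 130.500000.


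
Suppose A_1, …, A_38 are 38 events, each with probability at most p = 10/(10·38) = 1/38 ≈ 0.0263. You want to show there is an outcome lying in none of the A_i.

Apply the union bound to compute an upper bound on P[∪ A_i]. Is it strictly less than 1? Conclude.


Union bound: P[∪_{i=1}^{38} A_i] ≤ Σ_i P[A_i] ≤ 38·p = 38·(1/38) = 1.
Numerically: 1 ≈ 1.0000.
Is 1 < 1? NO.
Since the bound 1 is ≥ 1, the union bound is uninformative here; it does NOT by itself certify existence.

38·p = 1 ≈ 1.0000; existence NOT certified by the union bound.


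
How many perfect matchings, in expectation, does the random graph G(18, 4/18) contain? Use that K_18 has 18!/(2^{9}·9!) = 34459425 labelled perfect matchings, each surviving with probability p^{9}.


K_18 has 18!/(2^{9}·9!) = 34459425 labelled perfect matchings.
For each such perfect matching H, let X_H = 1 if all 9 edges of H are present in G. Then P[X_H = 1] = p^{9} = (2/9)^{9} = 512/387420489.
Summing the indicators: E[X] = Σ_H E[X_H] = 34459425 · p^{9} = 34459425 · 512/387420489 = 217817600/4782969.
Numerically: E[X] ≈ 45.5.

E[X] = 34459425 · (2/9)^{9} = 217817600/4782969 ≈ 45.5.


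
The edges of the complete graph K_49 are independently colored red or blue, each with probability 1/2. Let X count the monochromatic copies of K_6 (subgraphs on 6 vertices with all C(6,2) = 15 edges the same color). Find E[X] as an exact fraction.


Let X = Σ_S X_S over the C(49, 6) = 13983816 subsets S of size 6, where X_S = 1 if the K_6 on S is monochromatic.
For a fixed S, the K_6 on S has C(6, 2) = 15 edges. P[all 15 edges red] = (1/2)^15, and likewise for blue, so P[monochromatic] = 2·(1/2)^15 = 2^{1 − 15} = 1/16384.
Summing: E[X] = C(49, 6) · 2^{1 − 15} = 13983816 · 1/16384 = 1747977/2048.
Numerically: E[X] ≈ 853.504.

E[X] = C(49,6)·2^(1−C(6,2)) = 1747977/2048 ≈ 853.504.


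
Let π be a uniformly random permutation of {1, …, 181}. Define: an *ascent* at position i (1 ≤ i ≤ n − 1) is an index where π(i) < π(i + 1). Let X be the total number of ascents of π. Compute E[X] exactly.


Write X = Σ X_I over i = 1, …, 180, with X_I the indicator of one ascent.
There are 180 indicators.
For each fixed i, the pair (π(i), π(i+1)) is a uniformly random ordered pair of distinct values from {1, …, 181}; by symmetry P[π(i) < π(i+1)] = 1/2.
By linearity: E[X] = 180 · (1/2) = (181 − 1) · (1/2) = 90 ≈ 90.000000.

E[X] = 90 = 90.000000.


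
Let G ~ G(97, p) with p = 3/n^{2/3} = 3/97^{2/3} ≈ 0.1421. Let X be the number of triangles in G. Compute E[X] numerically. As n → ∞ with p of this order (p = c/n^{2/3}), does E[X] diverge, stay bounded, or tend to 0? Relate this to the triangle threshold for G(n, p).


Number of potential triangles: C(97, 3) = 147440.
Each occurs with probability p³ ≈ (0.1421)³ ≈ 2.8695929e-03.
By linearity: E[X] = C(97, 3)·p³ ≈ 147440 · 2.8695929e-03 ≈ 423.09278.
Since α = 2/3 < 1, p = c/n^{2/3} ≫ 1/n is above the triangle threshold p ~ 1/n. Asymptotically E[X] ~ (c³/6)·n^{3(1−α)} = (3³/6)·n^{1} → ∞; triangles are abundant w.h.p.

E[X] ≈ 423.09278; in regime p = Θ(1/n^{2/3}) E[X] diverges (above the triangle threshold p ~ 1/n).


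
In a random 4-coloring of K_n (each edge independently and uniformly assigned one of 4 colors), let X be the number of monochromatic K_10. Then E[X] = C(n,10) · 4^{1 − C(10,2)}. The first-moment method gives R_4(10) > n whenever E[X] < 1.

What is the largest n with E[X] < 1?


We need C(n, 10) · 4^{1 − 45} < 1, i.e. C(n, 10) < 4^{45 − 1} = 309485009821345068724781056.
Check values of n near the boundary:
  n = 2019: C(2019, 10) = 303322949179835278009229628; 303322949179835278009229628 < 309485009821345068724781056? YES
  n = 2020: C(2020, 10) = 304832018578739931133653656; 304832018578739931133653656 < 309485009821345068724781056? YES
  n = 2021: C(2021, 10) = 306347841644770462864800616; 306347841644770462864800616 < 309485009821345068724781056? YES
  n = 2022: C(2022, 10) = 307870445231474093395937796; 307870445231474093395937796 < 309485009821345068724781056? YES
  n = 2023: C(2023, 10) = 309399856285778485315440716; 309399856285778485315440716 < 309485009821345068724781056? YES
  n = 2024: C(2024, 10) = 310936101848269937576192656; 310936101848269937576192656 < 309485009821345068724781056? NO
  n = 2025: C(2025, 10) = 312479209053472269772600560; 312479209053472269772600560 < 309485009821345068724781056? NO
The largest n with C(n, 10) < 309485009821345068724781056 is n = 2023 (where E[X] = 77349964071444621328860179/77371252455336267181195264 ≈ 0.999725). Hence R_4(10) > 2023, i.e. R_4(10) ≥ 2024.

Largest n = 2023; hence R_4(10) > 2023.


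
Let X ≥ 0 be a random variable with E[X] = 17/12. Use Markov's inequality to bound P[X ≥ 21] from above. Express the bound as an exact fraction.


μ = E[X] = 17/12, a = 21.
Markov: P[X ≥ 21] ≤ μ/a = (17/12)/21 = 17/252.
Numerically: ≈ 0.067460.
(Since a = 21 > μ = 1.416667, the bound 17/252 is < 1 and informative.)

P[X ≥ 21] ≤ 17/252 ≈ 0.067460.


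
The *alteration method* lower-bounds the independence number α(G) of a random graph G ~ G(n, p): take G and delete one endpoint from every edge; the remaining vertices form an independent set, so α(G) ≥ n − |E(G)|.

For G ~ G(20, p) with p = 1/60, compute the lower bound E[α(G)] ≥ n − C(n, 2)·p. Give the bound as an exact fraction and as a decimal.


E[|E(G)|] = C(20, 2)·p = 190 · (1/60) = 19/6.
E[α(G)] ≥ n − E[|E(G)|] = 20 − 19/6 = 101/6.
Numerically: ≈ 16.8333.
(This is only a lower bound; the true E[α(G)] may be larger.)

E[α(G)] ≥ 101/6 ≈ 16.8333.


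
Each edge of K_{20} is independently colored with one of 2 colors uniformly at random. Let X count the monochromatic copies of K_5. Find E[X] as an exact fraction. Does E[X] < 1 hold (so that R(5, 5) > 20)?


E[X] = C(20, 5) · 2^{1 − 10} = 15504 · 2^{−9} = 15504/512.
As a reduced fraction: E[X] = 969/32 ≈ 30.281.
Is E[X] < 1? NO.
Since E[X] ≥ 1, the first-moment bound is inconclusive at n = 20; it does NOT by itself certify R(5, 5) > 20.

E[X] = 969/32 ≈ 30.281; E[X] ≥ 1; first-moment method inconclusive here.


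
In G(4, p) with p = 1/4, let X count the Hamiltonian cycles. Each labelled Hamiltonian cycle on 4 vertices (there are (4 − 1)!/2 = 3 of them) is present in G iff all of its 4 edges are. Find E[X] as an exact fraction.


K_4 has (4 − 1)!/2 = 3 labelled Hamiltonian cycles.
For each such Hamiltonian cycle H, let X_H = 1 if all 4 edges of H are present in G. Then P[X_H = 1] = p^{4} = (1/4)^{4} = 1/256.
By linearity of expectation: E[X] = Σ_H E[X_H] = 3 · p^{4} = 3 · 1/256 = 3/256.
Numerically: E[X] ≈ 0.0117188.

E[X] = 3 · (1/4)^{4} = 3/256 ≈ 0.0117188.


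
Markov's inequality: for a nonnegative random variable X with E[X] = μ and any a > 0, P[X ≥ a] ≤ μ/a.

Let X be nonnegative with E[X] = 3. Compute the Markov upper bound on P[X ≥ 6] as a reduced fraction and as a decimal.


μ = E[X] = 3, a = 6.
Markov: P[X ≥ 6] ≤ μ/a = (3)/6 = 1/2.
Numerically: ≈ 0.500.
(Since a = 6 > μ = 3.000, the bound 1/2 is < 1 and informative.)

P[X ≥ 6] ≤ 1/2 ≈ 0.500.


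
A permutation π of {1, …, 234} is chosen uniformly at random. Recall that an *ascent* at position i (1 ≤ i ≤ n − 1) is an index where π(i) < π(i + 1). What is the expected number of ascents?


Write X = Σ X_I over i = 1, …, 233, with X_I the indicator of one ascent.
There are 233 indicators.
For each fixed i, the pair (π(i), π(i+1)) is a uniformly random ordered pair of distinct values from {1, …, 234}; by symmetry P[π(i) < π(i+1)] = 1/2.
By linearity: E[X] = 233 · (1/2) = (234 − 1) · (1/2) = 233/2 ≈ 116.500.

E[X] = 233/2 = 116.500.


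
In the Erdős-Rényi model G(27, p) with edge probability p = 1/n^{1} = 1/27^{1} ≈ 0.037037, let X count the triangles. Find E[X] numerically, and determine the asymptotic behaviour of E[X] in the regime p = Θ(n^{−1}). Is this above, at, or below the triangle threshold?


Number of potential triangles: C(27, 3) = 2925.
Each occurs with probability p³ ≈ (0.037037)³ ≈ 5.08052634e-05.
By linearity: E[X] = C(27, 3)·p³ ≈ 2925 · 5.08052634e-05 ≈ 0.148605.
Here α = 1, so p = 1/n is exactly at the triangle threshold p ~ 1/n. Asymptotically E[X] → c³/6 = 1³/6 = 1/6 ≈ 0.166667, a bounded constant. In this regime the triangle count is asymptotically Poisson(c³/6).

E[X] ≈ 0.148605; in regime p = Θ(1/n^{1}) E[X] stays bounded (at the triangle threshold p ~ 1/n).


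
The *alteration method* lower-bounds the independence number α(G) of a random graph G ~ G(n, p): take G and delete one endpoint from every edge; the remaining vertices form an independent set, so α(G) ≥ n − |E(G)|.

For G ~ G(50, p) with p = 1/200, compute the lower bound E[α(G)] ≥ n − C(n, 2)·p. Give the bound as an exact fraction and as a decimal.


E[|E(G)|] = C(50, 2)·p = 1225 · (1/200) = 49/8.
E[α(G)] ≥ n − E[|E(G)|] = 50 − 49/8 = 351/8.
Numerically: ≈ 43.87500.
(This is only a lower bound; the true E[α(G)] may be larger.)

E[α(G)] ≥ 351/8 ≈ 43.87500.


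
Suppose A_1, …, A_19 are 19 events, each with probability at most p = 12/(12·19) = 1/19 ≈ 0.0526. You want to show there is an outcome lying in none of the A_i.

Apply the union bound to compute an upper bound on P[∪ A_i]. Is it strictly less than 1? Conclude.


Union bound: P[∪_{i=1}^{19} A_i] ≤ Σ_i P[A_i] ≤ 19·p = 19·(1/19) = 1.
Numerically: 1 ≈ 1.0000.
Is 1 < 1? NO.
Since the bound 1 is ≥ 1, the union bound is uninformative here; it does NOT by itself certify existence.

19·p = 1 ≈ 1.0000; existence NOT certified by the union bound.


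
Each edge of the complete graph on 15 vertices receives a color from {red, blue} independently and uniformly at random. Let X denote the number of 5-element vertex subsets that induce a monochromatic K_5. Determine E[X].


Let X = Σ_S X_S over the C(15, 5) = 3003 subsets S of size 5, where X_S = 1 if the K_5 on S is monochromatic.
For a fixed S, the K_5 on S has C(5, 2) = 10 edges. P[all 10 edges red] = (1/2)^10, and likewise for blue, so P[monochromatic] = 2·(1/2)^10 = 2^{1 − 10} = 1/512.
By linearity of expectation: E[X] = C(15, 5) · 2^{1 − 10} = 3003 · 1/512 = 3003/512.
Numerically: E[X] ≈ 5.865234.

E[X] = C(15,5)·2^(1−C(5,2)) = 3003/512 ≈ 5.865234.


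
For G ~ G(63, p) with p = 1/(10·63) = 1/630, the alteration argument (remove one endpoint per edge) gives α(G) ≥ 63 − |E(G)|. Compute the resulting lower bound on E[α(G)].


E[|E(G)|] = C(63, 2)·p = 1953 · (1/630) = 31/10.
E[α(G)] ≥ n − E[|E(G)|] = 63 − 31/10 = 599/10.
Numerically: ≈ 59.900.
(This is only a lower bound; the true E[α(G)] may be larger.)

E[α(G)] ≥ 599/10 ≈ 59.900.


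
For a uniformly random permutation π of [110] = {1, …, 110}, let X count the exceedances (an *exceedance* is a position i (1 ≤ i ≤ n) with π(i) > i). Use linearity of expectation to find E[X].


Write X = Σ_{i=1}^{110} X_i, where X_i = 1_{π(i) > i}.
For each fixed i, π(i) is uniform over {1, …, 110} (marginal of a uniform permutation), so P[π(i) > i] = (n − i)/n. Summing: Σ_{i=1}^{110} (n − i)/n = (0 + 1 + … + 109)/110 = 110(110 − 1)/(2·110) = (110 − 1)/2.
Hence E[X] = Σ_{i=1}^{110} (110 − i)/110 = 109/2 ≈ 54.500.

E[X] = 109/2 = 54.500.


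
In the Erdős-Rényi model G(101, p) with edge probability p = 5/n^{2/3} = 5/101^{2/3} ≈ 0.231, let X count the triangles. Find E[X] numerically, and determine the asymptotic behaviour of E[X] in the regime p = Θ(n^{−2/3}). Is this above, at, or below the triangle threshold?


Number of potential triangles: C(101, 3) = 166650.
Each occurs with probability p³ ≈ (0.231)³ ≈ 1.22537e-02.
By linearity: E[X] = C(101, 3)·p³ ≈ 166650 · 1.22537e-02 ≈ 2042.079.
Since α = 2/3 < 1, p = c/n^{2/3} ≫ 1/n is above the triangle threshold p ~ 1/n. Asymptotically E[X] ~ (c³/6)·n^{3(1−α)} = (5³/6)·n^{1} → ∞; triangles are abundant w.h.p.

E[X] ≈ 2042.079; in regime p = Θ(1/n^{2/3}) E[X] diverges (above the triangle threshold p ~ 1/n).


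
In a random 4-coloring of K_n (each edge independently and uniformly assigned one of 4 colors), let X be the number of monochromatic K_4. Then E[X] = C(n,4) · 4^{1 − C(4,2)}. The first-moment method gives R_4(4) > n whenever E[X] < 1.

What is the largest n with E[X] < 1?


We need C(n, 4) · 4^{1 − 6} < 1, i.e. C(n, 4) < 4^{6 − 1} = 1024.
Check values of n near the boundary:
  n = 10: C(10, 4) = 210; 210 < 1024? YES
  n = 11: C(11, 4) = 330; 330 < 1024? YES
  n = 12: C(12, 4) = 495; 495 < 1024? YES
  n = 13: C(13, 4) = 715; 715 < 1024? YES
  n = 14: C(14, 4) = 1001; 1001 < 1024? YES
  n = 15: C(15, 4) = 1365; 1365 < 1024? NO
The largest n with C(n, 4) < 1024 is n = 14 (where E[X] = 1001/1024 ≈ 0.9775). Hence R_4(4) > 14, i.e. R_4(4) ≥ 15.

Largest n = 14; hence R_4(4) > 14.


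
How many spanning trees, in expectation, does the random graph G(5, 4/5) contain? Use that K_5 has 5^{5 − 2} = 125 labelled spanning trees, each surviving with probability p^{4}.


K_5 has 5^{5 − 2} = 125 labelled spanning trees.
For each such spanning tree H, let X_H = 1 if all 4 edges of H are present in G. Then P[X_H = 1] = p^{4} = (4/5)^{4} = 256/625.
By linearity of expectation: E[X] = Σ_H E[X_H] = 125 · p^{4} = 125 · 256/625 = 256/5.
Numerically: E[X] ≈ 51.2.

E[X] = 125 · (4/5)^{4} = 256/5 ≈ 51.2.


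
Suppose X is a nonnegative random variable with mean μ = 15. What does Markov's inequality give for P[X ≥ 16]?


μ = E[X] = 15, a = 16.
Markov: P[X ≥ 16] ≤ μ/a = (15)/16 = 15/16.
Numerically: ≈ 0.938.
(Since a = 16 > μ = 15.000, the bound 15/16 is < 1 and informative.)

P[X ≥ 16] ≤ 15/16 ≈ 0.938.


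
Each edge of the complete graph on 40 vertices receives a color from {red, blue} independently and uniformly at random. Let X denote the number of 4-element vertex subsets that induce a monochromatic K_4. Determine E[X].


Let X = Σ_S X_S over the C(40, 4) = 91390 subsets S of size 4, where X_S = 1 if the K_4 on S is monochromatic.
For a fixed S, the K_4 on S has C(4, 2) = 6 edges. P[all 6 edges red] = (1/2)^6, and likewise for blue, so P[monochromatic] = 2·(1/2)^6 = 2^{1 − 6} = 1/32.
By linearity: E[X] = C(40, 4) · 2^{1 − 6} = 91390 · 1/32 = 45695/16.
Numerically: E[X] ≈ 2855.9375.

E[X] = C(40,4)·2^(1−C(4,2)) = 45695/16 ≈ 2855.9375.


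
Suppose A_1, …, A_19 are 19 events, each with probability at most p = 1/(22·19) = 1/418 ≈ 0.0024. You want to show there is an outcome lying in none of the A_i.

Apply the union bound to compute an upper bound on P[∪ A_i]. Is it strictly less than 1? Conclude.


Union bound: P[∪_{i=1}^{19} A_i] ≤ Σ_i P[A_i] ≤ 19·p = 19·(1/418) = 1/22.
Numerically: 1/22 ≈ 0.0455.
Is 1/22 < 1? YES.
Since P[∪ A_i] ≤ 1/22 < 1, the complement has P[∩ A_i^c] ≥ 1 − 1/22 = 21/22 > 0, so some outcome avoids every A_i.

19·p = 1/22 ≈ 0.0455; existence CERTIFIED by the union bound.


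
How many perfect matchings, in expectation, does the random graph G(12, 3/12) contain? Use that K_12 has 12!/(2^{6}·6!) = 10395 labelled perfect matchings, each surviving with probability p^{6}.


K_12 has 12!/(2^{6}·6!) = 10395 labelled perfect matchings.
For each such perfect matching H, let X_H = 1 if all 6 edges of H are present in G. Then P[X_H = 1] = p^{6} = (1/4)^{6} = 1/4096.
Summing the indicators: E[X] = Σ_H E[X_H] = 10395 · p^{6} = 10395 · 1/4096 = 10395/4096.
Numerically: E[X] ≈ 2.53784.

E[X] = 10395 · (1/4)^{6} = 10395/4096 ≈ 2.53784.


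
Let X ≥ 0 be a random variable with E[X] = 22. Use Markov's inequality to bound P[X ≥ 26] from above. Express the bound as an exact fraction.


μ = E[X] = 22, a = 26.
Markov: P[X ≥ 26] ≤ μ/a = (22)/26 = 11/13.
Numerically: ≈ 0.8462.
(Since a = 26 > μ = 22.0000, the bound 11/13 is < 1 and informative.)

P[X ≥ 26] ≤ 11/13 ≈ 0.8462.


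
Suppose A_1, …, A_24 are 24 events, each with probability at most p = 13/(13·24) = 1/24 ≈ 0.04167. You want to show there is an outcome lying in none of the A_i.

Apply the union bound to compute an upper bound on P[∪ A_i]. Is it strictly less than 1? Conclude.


Union bound: P[∪_{i=1}^{24} A_i] ≤ Σ_i P[A_i] ≤ 24·p = 24·(1/24) = 1.
Numerically: 1 ≈ 1.00000.
Is 1 < 1? NO.
Since the bound 1 is ≥ 1, the union bound is uninformative here; it does NOT by itself certify existence.

24·p = 1 ≈ 1.00000; existence NOT certified by the union bound.


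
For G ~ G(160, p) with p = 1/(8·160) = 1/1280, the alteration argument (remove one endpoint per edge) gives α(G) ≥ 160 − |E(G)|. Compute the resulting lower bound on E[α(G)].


E[|E(G)|] = C(160, 2)·p = 12720 · (1/1280) = 159/16.
E[α(G)] ≥ n − E[|E(G)|] = 160 − 159/16 = 2401/16.
Numerically: ≈ 150.06250.
(This is only a lower bound; the true E[α(G)] may be larger.)

E[α(G)] ≥ 2401/16 ≈ 150.06250.


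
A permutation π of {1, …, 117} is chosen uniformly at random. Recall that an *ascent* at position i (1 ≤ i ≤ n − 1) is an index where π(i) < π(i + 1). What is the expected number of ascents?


Write X = Σ X_I over i = 1, …, 116, with X_I the indicator of one ascent.
There are 116 indicators.
For each fixed i, the pair (π(i), π(i+1)) is a uniformly random ordered pair of distinct values from {1, …, 117}; by symmetry P[π(i) < π(i+1)] = 1/2.
By linearity: E[X] = 116 · (1/2) = (117 − 1) · (1/2) = 58 ≈ 58.000.

E[X] = 58 = 58.000.


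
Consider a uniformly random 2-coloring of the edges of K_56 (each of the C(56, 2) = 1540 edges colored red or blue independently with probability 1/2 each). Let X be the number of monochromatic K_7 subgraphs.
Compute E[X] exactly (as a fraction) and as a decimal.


Let X = Σ_S X_S over the C(56, 7) = 231917400 subsets S of size 7, where X_S = 1 if the K_7 on S is monochromatic.
For a fixed S, the K_7 on S has C(7, 2) = 21 edges. P[all 21 edges red] = (1/2)^21, and likewise for blue, so P[monochromatic] = 2·(1/2)^21 = 2^{1 − 21} = 1/1048576.
By linearity of expectation: E[X] = C(56, 7) · 2^{1 − 21} = 231917400 · 1/1048576 = 28989675/131072.
Numerically: E[X] ≈ 221.17367.

E[X] = C(56,7)·2^(1−C(7,2)) = 28989675/131072 ≈ 221.17367.


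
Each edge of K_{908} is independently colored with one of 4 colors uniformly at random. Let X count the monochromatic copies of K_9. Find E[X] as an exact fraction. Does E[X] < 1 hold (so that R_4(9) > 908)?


E[X] = C(908, 9) · 4^{1 − 36} = 1111058428637338083100 · 4^{−35} = 1111058428637338083100/1180591620717411303424.
As a reduced fraction: E[X] = 277764607159334520775/295147905179352825856 ≈ 0.9411031.
Is E[X] < 1? YES.
Since E[X] < 1, there exists a 4-coloring of K_{908} with no monochromatic K_9; hence R_4(9) > 908.

E[X] = 277764607159334520775/295147905179352825856 ≈ 0.9411031; E[X] < 1, so R_4(9) > 908.


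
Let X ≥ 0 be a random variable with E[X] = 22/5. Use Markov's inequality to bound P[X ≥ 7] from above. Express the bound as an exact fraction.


μ = E[X] = 22/5, a = 7.
Markov: P[X ≥ 7] ≤ μ/a = (22/5)/7 = 22/35.
Numerically: ≈ 0.629.
(Since a = 7 > μ = 4.400, the bound 22/35 is < 1 and informative.)

P[X ≥ 7] ≤ 22/35 ≈ 0.629.


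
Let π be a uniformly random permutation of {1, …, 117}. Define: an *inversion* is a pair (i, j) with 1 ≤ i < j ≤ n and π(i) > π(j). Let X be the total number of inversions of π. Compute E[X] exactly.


Write X = Σ X_I over the C(117, 2) = 6786 pairs i < j, with X_I the indicator of one inversion.
There are 6786 indicators.
For each fixed pair i < j, the values π(i) and π(j) are two distinct elements of {1, …, 117} in uniformly random order; by symmetry P[π(i) > π(j)] = 1/2.
By linearity: E[X] = 6786 · (1/2) = C(117, 2) · (1/2) = 6786/2 = 3393 ≈ 3393.0000.

E[X] = 3393 = 3393.0000.


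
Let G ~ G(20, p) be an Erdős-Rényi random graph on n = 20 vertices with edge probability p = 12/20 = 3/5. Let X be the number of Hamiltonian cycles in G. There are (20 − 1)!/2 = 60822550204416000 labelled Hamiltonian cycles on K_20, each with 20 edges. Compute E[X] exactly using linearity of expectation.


K_20 has (20 − 1)!/2 = 60822550204416000 labelled Hamiltonian cycles.
For each such Hamiltonian cycle H, let X_H = 1 if all 20 edges of H are present in G. Then P[X_H = 1] = p^{20} = (3/5)^{20} = 3486784401/95367431640625.
By linearity of expectation: E[X] = Σ_H E[X_H] = 60822550204416000 · p^{20} = 60822550204416000 · 3486784401/95367431640625 = 1696600954254376560918528/762939453125.
Numerically: E[X] ≈ 2.22e+12.

E[X] = 60822550204416000 · (3/5)^{20} = 1696600954254376560918528/762939453125 ≈ 2.22e+12.


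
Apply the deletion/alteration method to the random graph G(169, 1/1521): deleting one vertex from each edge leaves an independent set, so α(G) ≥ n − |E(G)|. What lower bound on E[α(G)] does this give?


E[|E(G)|] = C(169, 2)·p = 14196 · (1/1521) = 28/3.
E[α(G)] ≥ n − E[|E(G)|] = 169 − 28/3 = 479/3.
Numerically: ≈ 159.66667.
(This is only a lower bound; the true E[α(G)] may be larger.)

E[α(G)] ≥ 479/3 ≈ 159.66667.


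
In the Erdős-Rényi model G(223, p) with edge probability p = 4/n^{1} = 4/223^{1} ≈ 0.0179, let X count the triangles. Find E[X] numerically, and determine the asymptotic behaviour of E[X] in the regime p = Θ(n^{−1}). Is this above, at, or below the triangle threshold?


Number of potential triangles: C(223, 3) = 1823471.
Each occurs with probability p³ ≈ (0.0179)³ ≈ 5.77119e-06.
By linearity: E[X] = C(223, 3)·p³ ≈ 1823471 · 5.77119e-06 ≈ 10.524.
Here α = 1, so p = 4/n is exactly at the triangle threshold p ~ 1/n. Asymptotically E[X] → c³/6 = 4³/6 = 32/3 ≈ 10.667, a bounded constant. In this regime the triangle count is asymptotically Poisson(c³/6).

E[X] ≈ 10.524; in regime p = Θ(1/n^{1}) E[X] stays bounded (at the triangle threshold p ~ 1/n).


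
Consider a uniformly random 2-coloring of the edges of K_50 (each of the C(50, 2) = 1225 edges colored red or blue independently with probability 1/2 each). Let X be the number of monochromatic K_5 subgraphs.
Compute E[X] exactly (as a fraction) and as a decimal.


Let X = Σ_S X_S over the C(50, 5) = 2118760 subsets S of size 5, where X_S = 1 if the K_5 on S is monochromatic.
For a fixed S, the K_5 on S has C(5, 2) = 10 edges. P[all 10 edges red] = (1/2)^10, and likewise for blue, so P[monochromatic] = 2·(1/2)^10 = 2^{1 − 10} = 1/512.
By linearity: E[X] = C(50, 5) · 2^{1 − 10} = 2118760 · 1/512 = 264845/64.
Numerically: E[X] ≈ 4138.20312.

E[X] = C(50,5)·2^(1−C(5,2)) = 264845/64 ≈ 4138.20312.


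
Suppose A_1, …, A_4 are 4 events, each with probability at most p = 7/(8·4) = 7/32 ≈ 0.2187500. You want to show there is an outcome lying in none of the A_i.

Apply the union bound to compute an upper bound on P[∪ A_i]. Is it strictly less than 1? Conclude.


Union bound: P[∪_{i=1}^{4} A_i] ≤ Σ_i P[A_i] ≤ 4·p = 4·(7/32) = 7/8.
Numerically: 7/8 ≈ 0.8750000.
Is 7/8 < 1? YES.
Since P[∪ A_i] ≤ 7/8 < 1, the complement has P[∩ A_i^c] ≥ 1 − 7/8 = 1/8 > 0, so some outcome avoids every A_i.

4·p = 7/8 ≈ 0.8750000; existence CERTIFIED by the union bound.


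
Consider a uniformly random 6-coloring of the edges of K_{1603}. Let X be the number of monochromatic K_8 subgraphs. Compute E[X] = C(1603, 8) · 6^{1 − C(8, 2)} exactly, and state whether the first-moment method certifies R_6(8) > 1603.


E[X] = C(1603, 8) · 6^{1 − 28} = 1062551202482611197720 · 6^{−27} = 1062551202482611197720/1023490369077469249536.
As a reduced fraction: E[X] = 14757655590036266635/14215144014964850688 ≈ 1.0381643.
Is E[X] < 1? NO.
Since E[X] ≥ 1, the first-moment bound is inconclusive at n = 1603; it does NOT by itself certify R_6(8) > 1603.

E[X] = 14757655590036266635/14215144014964850688 ≈ 1.0381643; E[X] ≥ 1; first-moment method inconclusive here.


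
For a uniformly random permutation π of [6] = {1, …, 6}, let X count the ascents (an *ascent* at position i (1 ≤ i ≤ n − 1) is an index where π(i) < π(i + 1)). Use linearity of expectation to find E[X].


Write X = Σ X_I over i = 1, …, 5, with X_I the indicator of one ascent.
There are 5 indicators.
For each fixed i, the pair (π(i), π(i+1)) is a uniformly random ordered pair of distinct values from {1, …, 6}; by symmetry P[π(i) < π(i+1)] = 1/2.
By linearity: E[X] = 5 · (1/2) = (6 − 1) · (1/2) = 5/2 ≈ 2.500.

E[X] = 5/2 = 2.500.


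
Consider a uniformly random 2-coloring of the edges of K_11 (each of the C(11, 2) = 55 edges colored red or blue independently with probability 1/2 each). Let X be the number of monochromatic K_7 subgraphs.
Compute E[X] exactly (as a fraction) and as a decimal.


Let X = Σ_S X_S over the C(11, 7) = 330 subsets S of size 7, where X_S = 1 if the K_7 on S is monochromatic.
For a fixed S, the K_7 on S has C(7, 2) = 21 edges. P[all 21 edges red] = (1/2)^21, and likewise for blue, so P[monochromatic] = 2·(1/2)^21 = 2^{1 − 21} = 1/1048576.
Summing: E[X] = C(11, 7) · 2^{1 − 21} = 330 · 1/1048576 = 165/524288.
Numerically: E[X] ≈ 0.000.

E[X] = C(11,7)·2^(1−C(7,2)) = 165/524288 ≈ 0.000.


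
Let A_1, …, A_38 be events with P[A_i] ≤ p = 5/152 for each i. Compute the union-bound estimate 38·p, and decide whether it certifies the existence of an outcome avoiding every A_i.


Union bound: P[∪_{i=1}^{38} A_i] ≤ Σ_i P[A_i] ≤ 38·p = 38·(5/152) = 5/4.
Numerically: 5/4 ≈ 1.2500.
Is 5/4 < 1? NO.
Since the bound 5/4 is ≥ 1, the union bound is uninformative here; it does NOT by itself certify existence.

38·p = 5/4 ≈ 1.2500; existence NOT certified by the union bound.


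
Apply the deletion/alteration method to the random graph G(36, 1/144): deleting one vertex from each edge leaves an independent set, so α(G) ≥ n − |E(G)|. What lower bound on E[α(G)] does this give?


E[|E(G)|] = C(36, 2)·p = 630 · (1/144) = 35/8.
E[α(G)] ≥ n − E[|E(G)|] = 36 − 35/8 = 253/8.
Numerically: ≈ 31.625.
(This is only a lower bound; the true E[α(G)] may be larger.)

E[α(G)] ≥ 253/8 ≈ 31.625.


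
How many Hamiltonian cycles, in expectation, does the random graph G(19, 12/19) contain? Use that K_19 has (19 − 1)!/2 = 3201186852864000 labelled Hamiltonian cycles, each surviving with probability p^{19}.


K_19 has (19 − 1)!/2 = 3201186852864000 labelled Hamiltonian cycles.
For each such Hamiltonian cycle H, let X_H = 1 if all 19 edges of H are present in G. Then P[X_H = 1] = p^{19} = (12/19)^{19} = 319479999370622926848/1978419655660313589123979.
By linearity: E[X] = Σ_H E[X_H] = 3201186852864000 · p^{19} = 3201186852864000 · 319479999370622926848/1978419655660313589123979 = 1022715173738237107931793611292672000/1978419655660313589123979.
Numerically: E[X] ≈ 5.17e+11.

E[X] = 3201186852864000 · (12/19)^{19} = 1022715173738237107931793611292672000/1978419655660313589123979 ≈ 5.17e+11.
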